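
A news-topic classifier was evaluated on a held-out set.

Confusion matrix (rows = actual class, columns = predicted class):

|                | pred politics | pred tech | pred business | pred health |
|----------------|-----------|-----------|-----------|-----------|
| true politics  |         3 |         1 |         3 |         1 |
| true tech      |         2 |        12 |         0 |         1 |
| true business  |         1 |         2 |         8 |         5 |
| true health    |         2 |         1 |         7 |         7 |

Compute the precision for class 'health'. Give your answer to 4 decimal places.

Treat 'health' as positive and all other classes as negative.
precision = TP/(TP+FP).
health: TP=7, FP=1+1+5=7 → 7/14 = 0.50000

0.5000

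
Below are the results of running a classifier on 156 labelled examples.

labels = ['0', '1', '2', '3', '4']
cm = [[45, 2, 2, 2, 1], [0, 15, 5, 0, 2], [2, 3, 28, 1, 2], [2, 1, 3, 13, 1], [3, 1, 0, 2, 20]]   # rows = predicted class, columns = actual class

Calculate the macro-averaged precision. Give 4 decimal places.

Per-class precision (TP/(TP+FP)):
  0: TP=45, FP=2+2+2+1=7 → 45/52 = 0.86538
  1: TP=15, FP=0+5+0+2=7 → 15/22 = 0.68182
  2: TP=28, FP=2+3+1+2=8 → 28/36 = 0.77778
  3: TP=13, FP=2+1+3+1=7 → 13/20 = 0.65000
  4: TP=20, FP=3+1+0+2=6 → 20/26 = 0.76923
Macro-precision = mean = (0.86538 + 0.68182 + 0.77778 + 0.65000 + 0.76923) / 5 = 0.7488

0.7488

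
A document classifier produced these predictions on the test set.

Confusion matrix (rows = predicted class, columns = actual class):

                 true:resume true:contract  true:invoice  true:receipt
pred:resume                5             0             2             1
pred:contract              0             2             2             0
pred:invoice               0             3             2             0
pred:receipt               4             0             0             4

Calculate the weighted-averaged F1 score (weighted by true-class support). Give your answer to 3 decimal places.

0.511

Per-class F1 score (2·TP/(2·TP+FP+FN)):
  resume: TP=5, FP=0+2+1=3, FN=0+0+4=4 → 10/17 = 0.5882
  contract: TP=2, FP=0+2+0=2, FN=0+3+0=3 → 4/9 = 0.4444
  invoice: TP=2, FP=0+3+0=3, FN=2+2+0=4 → 4/11 = 0.3636
  receipt: TP=4, FP=4+0+0=4, FN=1+0+0=1 → 8/13 = 0.6154
Weighted-F1 score = Σ (supportᵢ/N)·F1 scoreᵢ with N=25: (9/25)·0.5882 + (5/25)·0.4444 + (6/25)·0.3636 + (5/25)·0.6154 = 0.511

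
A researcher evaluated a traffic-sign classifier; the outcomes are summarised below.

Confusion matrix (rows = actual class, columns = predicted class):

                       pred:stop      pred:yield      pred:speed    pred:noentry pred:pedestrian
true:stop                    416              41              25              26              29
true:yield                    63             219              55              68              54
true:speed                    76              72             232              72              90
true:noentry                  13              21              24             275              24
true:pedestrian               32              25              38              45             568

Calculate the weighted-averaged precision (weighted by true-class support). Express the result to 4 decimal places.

0.6539

Per-class precision (TP/(TP+FP)):
  stop: TP=416, FP=63+76+13+32=184 → 416/600 = 0.69333
  yield: TP=219, FP=41+72+21+25=159 → 219/378 = 0.57937
  speed: TP=232, FP=25+55+24+38=142 → 232/374 = 0.62032
  noentry: TP=275, FP=26+68+72+45=211 → 275/486 = 0.56584
  pedestrian: TP=568, FP=29+54+90+24=197 → 568/765 = 0.74248
Weighted-precision = Σ (supportᵢ/N)·precisionᵢ with N=2603: (537/2603)·0.69333 + (459/2603)·0.57937 + (542/2603)·0.62032 + (357/2603)·0.56584 + (708/2603)·0.74248 = 0.6539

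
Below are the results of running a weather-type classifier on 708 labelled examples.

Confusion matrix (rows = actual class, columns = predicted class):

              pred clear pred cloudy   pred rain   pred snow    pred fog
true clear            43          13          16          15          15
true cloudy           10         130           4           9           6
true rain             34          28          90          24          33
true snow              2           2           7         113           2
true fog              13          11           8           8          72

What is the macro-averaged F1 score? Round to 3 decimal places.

Per-class F1 score (2·TP/(2·TP+FP+FN)):
  clear: TP=43, FP=10+34+2+13=59, FN=13+16+15+15=59 → 86/204 = 0.4216
  cloudy: TP=130, FP=13+28+2+11=54, FN=10+4+9+6=29 → 260/343 = 0.7580
  rain: TP=90, FP=16+4+7+8=35, FN=34+28+24+33=119 → 180/334 = 0.5389
  snow: TP=113, FP=15+9+24+8=56, FN=2+2+7+2=13 → 226/295 = 0.7661
  fog: TP=72, FP=15+6+33+2=56, FN=13+11+8+8=40 → 144/240 = 0.6000
Macro-F1 score = mean = (0.4216 + 0.7580 + 0.5389 + 0.7661 + 0.6000) / 5 = 0.617

0.617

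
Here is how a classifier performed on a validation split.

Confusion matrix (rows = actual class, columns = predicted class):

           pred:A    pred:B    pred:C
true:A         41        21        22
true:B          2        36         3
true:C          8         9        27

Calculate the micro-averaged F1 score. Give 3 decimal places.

0.615

Micro-averaging pools counts across classes: ΣTP=104, ΣFP=65, ΣFN=65.
Micro-F1 score = 2·TP/(2·TP+FP+FN) on pooled counts = 0.615 (equals overall accuracy in single-label multiclass).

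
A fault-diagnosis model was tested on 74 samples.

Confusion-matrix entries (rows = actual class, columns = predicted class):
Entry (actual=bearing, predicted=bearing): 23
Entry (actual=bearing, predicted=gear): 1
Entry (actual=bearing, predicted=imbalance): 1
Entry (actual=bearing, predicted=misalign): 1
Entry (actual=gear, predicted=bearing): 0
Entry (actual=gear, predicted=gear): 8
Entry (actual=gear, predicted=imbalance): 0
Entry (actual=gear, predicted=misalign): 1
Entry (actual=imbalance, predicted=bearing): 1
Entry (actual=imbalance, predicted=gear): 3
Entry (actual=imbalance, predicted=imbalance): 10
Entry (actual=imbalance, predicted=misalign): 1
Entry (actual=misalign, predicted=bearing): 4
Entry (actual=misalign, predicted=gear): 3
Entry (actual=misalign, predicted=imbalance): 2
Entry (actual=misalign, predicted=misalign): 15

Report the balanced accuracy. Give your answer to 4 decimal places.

0.7663

Balanced accuracy = mean of per-class recall.
  bearing: recall = 23/26 = 0.88462
  gear: recall = 8/9 = 0.88889
  imbalance: recall = 10/15 = 0.66667
  misalign: recall = 15/24 = 0.62500
Mean = (0.88462 + 0.88889 + 0.66667 + 0.62500) / 4 = 0.7663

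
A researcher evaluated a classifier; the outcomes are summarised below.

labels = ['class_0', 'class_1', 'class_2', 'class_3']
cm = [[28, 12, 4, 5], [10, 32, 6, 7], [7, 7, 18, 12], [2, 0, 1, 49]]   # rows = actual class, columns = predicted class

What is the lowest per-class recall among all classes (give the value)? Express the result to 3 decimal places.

0.409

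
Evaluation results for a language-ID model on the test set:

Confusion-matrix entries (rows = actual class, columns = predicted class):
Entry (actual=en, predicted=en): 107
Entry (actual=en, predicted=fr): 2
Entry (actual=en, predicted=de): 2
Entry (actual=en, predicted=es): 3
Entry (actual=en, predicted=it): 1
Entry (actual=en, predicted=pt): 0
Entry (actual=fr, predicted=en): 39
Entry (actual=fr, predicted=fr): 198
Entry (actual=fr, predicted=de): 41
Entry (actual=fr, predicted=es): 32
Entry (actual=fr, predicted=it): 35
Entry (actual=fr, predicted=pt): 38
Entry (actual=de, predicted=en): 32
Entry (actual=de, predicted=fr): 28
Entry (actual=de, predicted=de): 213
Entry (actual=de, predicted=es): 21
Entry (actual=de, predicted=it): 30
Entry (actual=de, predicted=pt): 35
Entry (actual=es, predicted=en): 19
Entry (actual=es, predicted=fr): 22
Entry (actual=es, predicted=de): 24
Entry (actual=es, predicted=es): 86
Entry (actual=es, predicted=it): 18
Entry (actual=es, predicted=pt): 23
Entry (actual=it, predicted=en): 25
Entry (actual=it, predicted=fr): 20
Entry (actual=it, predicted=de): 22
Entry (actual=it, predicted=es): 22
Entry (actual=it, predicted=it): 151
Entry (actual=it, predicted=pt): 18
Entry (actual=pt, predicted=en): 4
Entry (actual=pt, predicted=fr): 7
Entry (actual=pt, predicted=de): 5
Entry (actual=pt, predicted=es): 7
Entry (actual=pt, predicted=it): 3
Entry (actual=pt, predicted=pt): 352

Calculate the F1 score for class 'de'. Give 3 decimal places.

One-vs-rest for 'de': TP = diagonal; FP = other classes predicted 'de'; FN = 'de' predicted as other.
F1 score = 2·TP/(2·TP+FP+FN).
de: TP=213, FP=2+41+24+22+5=94, FN=32+28+21+30+35=146 → 426/666 = 0.6396

0.640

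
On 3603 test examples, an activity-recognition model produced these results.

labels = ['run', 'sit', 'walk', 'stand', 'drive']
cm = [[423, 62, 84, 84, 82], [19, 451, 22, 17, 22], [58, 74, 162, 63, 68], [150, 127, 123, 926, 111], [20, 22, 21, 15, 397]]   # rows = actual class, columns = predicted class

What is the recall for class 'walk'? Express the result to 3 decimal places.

0.381

One-vs-rest for 'walk': TP = diagonal; FP = other classes predicted 'walk'; FN = 'walk' predicted as other.
recall = TP/(TP+FN).
walk: TP=162, FN=58+74+63+68=263 → 162/425 = 0.3812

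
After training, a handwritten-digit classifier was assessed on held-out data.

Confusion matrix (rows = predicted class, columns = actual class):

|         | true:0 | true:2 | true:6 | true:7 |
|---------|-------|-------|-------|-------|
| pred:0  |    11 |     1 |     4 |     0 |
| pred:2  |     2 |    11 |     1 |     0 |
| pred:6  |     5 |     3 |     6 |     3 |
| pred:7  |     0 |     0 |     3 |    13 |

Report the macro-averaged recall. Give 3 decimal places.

0.646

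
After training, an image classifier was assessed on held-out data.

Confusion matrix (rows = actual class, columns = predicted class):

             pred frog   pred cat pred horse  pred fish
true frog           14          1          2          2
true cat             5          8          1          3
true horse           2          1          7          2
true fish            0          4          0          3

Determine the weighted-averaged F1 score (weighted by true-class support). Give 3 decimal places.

0.585

Per-class F1 score (2·TP/(2·TP+FP+FN)):
  frog: TP=14, FP=5+2+0=7, FN=1+2+2=5 → 28/40 = 0.7000
  cat: TP=8, FP=1+1+4=6, FN=5+1+3=9 → 16/31 = 0.5161
  horse: TP=7, FP=2+1+0=3, FN=2+1+2=5 → 14/22 = 0.6364
  fish: TP=3, FP=2+3+2=7, FN=0+4+0=4 → 6/17 = 0.3529
Weighted-F1 score = Σ (supportᵢ/N)·F1 scoreᵢ with N=55: (19/55)·0.7000 + (17/55)·0.5161 + (12/55)·0.6364 + (7/55)·0.3529 = 0.585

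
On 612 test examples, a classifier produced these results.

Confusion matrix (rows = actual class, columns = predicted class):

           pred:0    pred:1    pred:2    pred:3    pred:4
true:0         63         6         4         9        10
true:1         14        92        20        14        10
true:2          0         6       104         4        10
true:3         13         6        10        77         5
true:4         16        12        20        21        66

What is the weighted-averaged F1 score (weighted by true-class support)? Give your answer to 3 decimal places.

Per-class F1 score (2·TP/(2·TP+FP+FN)):
  0: TP=63, FP=14+0+13+16=43, FN=6+4+9+10=29 → 126/198 = 0.6364
  1: TP=92, FP=6+6+6+12=30, FN=14+20+14+10=58 → 184/272 = 0.6765
  2: TP=104, FP=4+20+10+20=54, FN=0+6+4+10=20 → 208/282 = 0.7376
  3: TP=77, FP=9+14+4+21=48, FN=13+6+10+5=34 → 154/236 = 0.6525
  4: TP=66, FP=10+10+10+5=35, FN=16+12+20+21=69 → 132/236 = 0.5593
Weighted-F1 score = Σ (supportᵢ/N)·F1 scoreᵢ with N=612: (92/612)·0.6364 + (150/612)·0.6765 + (124/612)·0.7376 + (111/612)·0.6525 + (135/612)·0.5593 = 0.653

0.653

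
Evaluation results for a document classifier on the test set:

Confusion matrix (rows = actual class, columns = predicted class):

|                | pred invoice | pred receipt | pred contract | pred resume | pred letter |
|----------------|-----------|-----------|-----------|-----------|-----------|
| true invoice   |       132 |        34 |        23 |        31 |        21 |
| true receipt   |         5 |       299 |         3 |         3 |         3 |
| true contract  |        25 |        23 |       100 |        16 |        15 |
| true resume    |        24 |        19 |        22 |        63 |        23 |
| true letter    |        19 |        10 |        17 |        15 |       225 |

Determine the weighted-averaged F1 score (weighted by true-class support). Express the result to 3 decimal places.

0.690

Per-class F1 score (2·TP/(2·TP+FP+FN)):
  invoice: TP=132, FP=5+25+24+19=73, FN=34+23+31+21=109 → 264/446 = 0.5919
  receipt: TP=299, FP=34+23+19+10=86, FN=5+3+3+3=14 → 598/698 = 0.8567
  contract: TP=100, FP=23+3+22+17=65, FN=25+23+16+15=79 → 200/344 = 0.5814
  resume: TP=63, FP=31+3+16+15=65, FN=24+19+22+23=88 → 126/279 = 0.4516
  letter: TP=225, FP=21+3+15+23=62, FN=19+10+17+15=61 → 450/573 = 0.7853
Weighted-F1 score = Σ (supportᵢ/N)·F1 scoreᵢ with N=1170: (241/1170)·0.5919 + (313/1170)·0.8567 + (179/1170)·0.5814 + (151/1170)·0.4516 + (286/1170)·0.7853 = 0.690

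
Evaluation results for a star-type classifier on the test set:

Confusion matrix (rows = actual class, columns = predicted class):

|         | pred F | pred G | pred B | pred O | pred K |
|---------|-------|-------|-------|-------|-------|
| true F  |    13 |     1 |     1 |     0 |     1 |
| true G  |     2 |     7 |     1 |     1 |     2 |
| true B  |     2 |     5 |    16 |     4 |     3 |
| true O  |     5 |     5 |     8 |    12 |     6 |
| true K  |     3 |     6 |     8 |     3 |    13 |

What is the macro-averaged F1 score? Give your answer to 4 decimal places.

0.4779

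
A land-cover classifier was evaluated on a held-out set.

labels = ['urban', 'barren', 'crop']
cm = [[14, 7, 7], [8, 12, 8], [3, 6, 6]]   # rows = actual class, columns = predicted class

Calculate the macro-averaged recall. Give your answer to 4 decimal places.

0.4429

Per-class recall (TP/(TP+FN)):
  urban: TP=14, FN=7+7=14 → 14/28 = 0.50000
  barren: TP=12, FN=8+8=16 → 12/28 = 0.42857
  crop: TP=6, FN=3+6=9 → 6/15 = 0.40000
Macro-recall = mean = (0.50000 + 0.42857 + 0.40000) / 3 = 0.4429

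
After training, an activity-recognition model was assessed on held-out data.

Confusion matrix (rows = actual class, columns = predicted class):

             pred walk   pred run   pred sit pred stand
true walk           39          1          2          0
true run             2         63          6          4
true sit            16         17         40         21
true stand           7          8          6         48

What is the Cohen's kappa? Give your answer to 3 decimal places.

0.572

Observed agreement pₒ = trace/N = 190/280 = 0.6786
Expected agreement pₑ = Σ (rowᵢ·colᵢ)/N² = (42·64 + 75·89 + 94·54 + 69·73)/280² = 0.2484
κ = (pₒ − pₑ)/(1 − pₑ) = (0.6786 − 0.2484)/(1 − 0.2484) = 0.572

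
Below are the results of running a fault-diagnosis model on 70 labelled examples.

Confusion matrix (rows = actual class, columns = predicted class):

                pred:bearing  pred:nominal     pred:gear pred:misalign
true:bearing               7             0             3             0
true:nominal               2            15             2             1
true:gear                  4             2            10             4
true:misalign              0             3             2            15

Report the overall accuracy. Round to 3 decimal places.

0.671

Accuracy = trace / total = (7+15+10+15=47) / 70 = 47/70 = 0.671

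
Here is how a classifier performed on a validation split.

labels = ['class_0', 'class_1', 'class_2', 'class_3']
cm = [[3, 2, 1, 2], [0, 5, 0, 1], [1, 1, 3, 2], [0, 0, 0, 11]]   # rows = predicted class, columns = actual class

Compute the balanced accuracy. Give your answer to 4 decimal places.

Balanced accuracy = mean of per-class recall.
  class_0: recall = 3/4 = 0.75000
  class_1: recall = 5/8 = 0.62500
  class_2: recall = 3/4 = 0.75000
  class_3: recall = 11/16 = 0.68750
Mean = (0.75000 + 0.62500 + 0.75000 + 0.68750) / 4 = 0.7031

0.7031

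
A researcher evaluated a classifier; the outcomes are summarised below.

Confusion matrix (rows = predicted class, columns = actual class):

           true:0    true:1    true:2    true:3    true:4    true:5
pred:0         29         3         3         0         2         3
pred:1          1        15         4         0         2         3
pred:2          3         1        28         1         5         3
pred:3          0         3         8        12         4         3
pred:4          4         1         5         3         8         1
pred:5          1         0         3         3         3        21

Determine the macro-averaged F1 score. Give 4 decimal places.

Per-class F1 score (2·TP/(2·TP+FP+FN)):
  0: TP=29, FP=3+3+0+2+3=11, FN=1+3+0+4+1=9 → 58/78 = 0.74359
  1: TP=15, FP=1+4+0+2+3=10, FN=3+1+3+1+0=8 → 30/48 = 0.62500
  2: TP=28, FP=3+1+1+5+3=13, FN=3+4+8+5+3=23 → 56/92 = 0.60870
  3: TP=12, FP=0+3+8+4+3=18, FN=0+0+1+3+3=7 → 24/49 = 0.48980
  4: TP=8, FP=4+1+5+3+1=14, FN=2+2+5+4+3=16 → 16/46 = 0.34783
  5: TP=21, FP=1+0+3+3+3=10, FN=3+3+3+3+1=13 → 42/65 = 0.64615
Macro-F1 score = mean = (0.74359 + 0.62500 + 0.60870 + 0.48980 + 0.34783 + 0.64615) / 6 = 0.5768

0.5768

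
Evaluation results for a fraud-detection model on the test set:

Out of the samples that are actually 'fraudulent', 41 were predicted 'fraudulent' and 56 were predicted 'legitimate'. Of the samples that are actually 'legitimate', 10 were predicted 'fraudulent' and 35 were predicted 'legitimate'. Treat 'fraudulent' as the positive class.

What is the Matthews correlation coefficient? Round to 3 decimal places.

MCC = (TP·TN − FP·FN) / √((TP+FP)(TP+FN)(TN+FP)(TN+FN))
Numerator = 41·35 − 10·56 = 875
Denominator = √(51·97·45·91) = √20257965 = 4500.8849
MCC = 875 / 4500.8849 = 0.194

0.194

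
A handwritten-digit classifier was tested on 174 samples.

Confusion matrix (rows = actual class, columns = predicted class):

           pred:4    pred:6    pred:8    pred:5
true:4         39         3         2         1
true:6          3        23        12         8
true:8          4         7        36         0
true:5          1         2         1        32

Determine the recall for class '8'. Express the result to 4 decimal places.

0.7660

recall = TP/(TP+FN).
8: TP=36, FN=4+7+0=11 → 36/47 = 0.76596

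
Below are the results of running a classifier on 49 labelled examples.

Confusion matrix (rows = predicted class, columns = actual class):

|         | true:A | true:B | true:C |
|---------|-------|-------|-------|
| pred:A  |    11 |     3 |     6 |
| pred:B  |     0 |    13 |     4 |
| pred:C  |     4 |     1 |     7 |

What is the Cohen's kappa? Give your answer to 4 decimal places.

0.4515

Observed agreement pₒ = trace/N = 31/49 = 0.63265
Expected agreement pₑ = Σ (rowᵢ·colᵢ)/N² = (15·20 + 17·17 + 17·12)/49² = 0.33028
κ = (pₒ − pₑ)/(1 − pₑ) = (0.63265 − 0.33028)/(1 − 0.33028) = 0.4515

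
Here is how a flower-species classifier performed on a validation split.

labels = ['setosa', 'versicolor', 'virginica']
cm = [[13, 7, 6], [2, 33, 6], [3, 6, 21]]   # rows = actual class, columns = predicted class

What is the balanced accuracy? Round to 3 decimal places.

Balanced accuracy = mean of per-class recall.
  setosa: recall = 13/26 = 0.5000
  versicolor: recall = 33/41 = 0.8049
  virginica: recall = 21/30 = 0.7000
Mean = (0.5000 + 0.8049 + 0.7000) / 3 = 0.668

0.668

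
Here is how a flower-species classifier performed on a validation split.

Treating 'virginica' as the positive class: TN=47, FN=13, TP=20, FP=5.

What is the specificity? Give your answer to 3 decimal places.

Specificity = TN/(TN+FP) = 47/(47+5) = 0.904

0.904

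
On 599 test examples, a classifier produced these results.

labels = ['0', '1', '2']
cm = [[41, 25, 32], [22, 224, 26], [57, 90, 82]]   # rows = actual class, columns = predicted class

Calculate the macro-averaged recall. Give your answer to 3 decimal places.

Per-class recall (TP/(TP+FN)):
  0: TP=41, FN=25+32=57 → 41/98 = 0.4184
  1: TP=224, FN=22+26=48 → 224/272 = 0.8235
  2: TP=82, FN=57+90=147 → 82/229 = 0.3581
Macro-recall = mean = (0.4184 + 0.8235 + 0.3581) / 3 = 0.533

0.533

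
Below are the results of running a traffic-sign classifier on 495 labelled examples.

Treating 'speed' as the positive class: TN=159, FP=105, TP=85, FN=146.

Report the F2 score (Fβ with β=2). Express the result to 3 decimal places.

0.382

Fβ = (1+β²)·TP / ((1+β²)·TP + β²·FN + FP), with β²=4
= 5·85 / (5·85 + 4·146 + 105) = 0.382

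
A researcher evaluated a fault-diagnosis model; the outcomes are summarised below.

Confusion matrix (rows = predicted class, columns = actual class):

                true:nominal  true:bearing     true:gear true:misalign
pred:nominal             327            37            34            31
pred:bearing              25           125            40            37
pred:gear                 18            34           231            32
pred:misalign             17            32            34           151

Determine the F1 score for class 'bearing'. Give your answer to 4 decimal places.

Treat 'bearing' as positive and all other classes as negative.
F1 score = 2·TP/(2·TP+FP+FN).
bearing: TP=125, FP=25+40+37=102, FN=37+34+32=103 → 250/455 = 0.54945

0.5495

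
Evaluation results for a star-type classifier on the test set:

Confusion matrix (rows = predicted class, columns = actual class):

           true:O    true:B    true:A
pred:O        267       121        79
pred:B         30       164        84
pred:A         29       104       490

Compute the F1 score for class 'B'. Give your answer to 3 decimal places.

Treat 'B' as positive and all other classes as negative.
F1 score = 2·TP/(2·TP+FP+FN).
B: TP=164, FP=30+84=114, FN=121+104=225 → 328/667 = 0.4918

0.492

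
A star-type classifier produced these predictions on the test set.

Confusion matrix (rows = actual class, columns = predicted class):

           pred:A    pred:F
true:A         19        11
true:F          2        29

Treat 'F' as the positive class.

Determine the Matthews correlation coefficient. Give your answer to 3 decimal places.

0.599

MCC = (TP·TN − FP·FN) / √((TP+FP)(TP+FN)(TN+FP)(TN+FN))
Numerator = 29·19 − 11·2 = 529
Denominator = √(40·31·30·21) = √781200 = 883.8552
MCC = 529 / 883.8552 = 0.599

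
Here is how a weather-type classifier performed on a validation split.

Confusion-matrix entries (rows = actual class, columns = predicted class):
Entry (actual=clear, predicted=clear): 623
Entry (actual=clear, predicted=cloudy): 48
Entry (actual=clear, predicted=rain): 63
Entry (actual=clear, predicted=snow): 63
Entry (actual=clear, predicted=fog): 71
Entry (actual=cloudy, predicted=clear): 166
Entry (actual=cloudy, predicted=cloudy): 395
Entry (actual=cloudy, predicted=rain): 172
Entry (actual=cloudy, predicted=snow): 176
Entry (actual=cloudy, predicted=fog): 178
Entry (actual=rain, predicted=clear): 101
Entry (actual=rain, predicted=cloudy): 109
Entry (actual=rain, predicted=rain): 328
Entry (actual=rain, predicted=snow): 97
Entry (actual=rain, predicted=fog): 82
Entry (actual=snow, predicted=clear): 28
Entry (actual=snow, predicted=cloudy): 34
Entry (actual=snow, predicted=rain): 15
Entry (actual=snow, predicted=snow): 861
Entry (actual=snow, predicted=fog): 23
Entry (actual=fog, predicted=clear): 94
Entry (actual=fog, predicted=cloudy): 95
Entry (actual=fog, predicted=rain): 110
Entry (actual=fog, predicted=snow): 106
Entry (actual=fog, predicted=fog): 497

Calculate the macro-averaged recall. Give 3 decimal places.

Per-class recall (TP/(TP+FN)):
  clear: TP=623, FN=48+63+63+71=245 → 623/868 = 0.7177
  cloudy: TP=395, FN=166+172+176+178=692 → 395/1087 = 0.3634
  rain: TP=328, FN=101+109+97+82=389 → 328/717 = 0.4575
  snow: TP=861, FN=28+34+15+23=100 → 861/961 = 0.8959
  fog: TP=497, FN=94+95+110+106=405 → 497/902 = 0.5510
Macro-recall = mean = (0.7177 + 0.3634 + 0.4575 + 0.8959 + 0.5510) / 5 = 0.597

0.597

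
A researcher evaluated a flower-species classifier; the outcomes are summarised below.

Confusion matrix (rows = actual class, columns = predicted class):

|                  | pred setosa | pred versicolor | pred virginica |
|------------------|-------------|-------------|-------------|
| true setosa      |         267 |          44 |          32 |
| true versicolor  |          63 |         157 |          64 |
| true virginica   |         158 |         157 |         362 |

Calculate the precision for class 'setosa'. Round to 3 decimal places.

precision = TP/(TP+FP).
setosa: TP=267, FP=63+158=221 → 267/488 = 0.5471

0.547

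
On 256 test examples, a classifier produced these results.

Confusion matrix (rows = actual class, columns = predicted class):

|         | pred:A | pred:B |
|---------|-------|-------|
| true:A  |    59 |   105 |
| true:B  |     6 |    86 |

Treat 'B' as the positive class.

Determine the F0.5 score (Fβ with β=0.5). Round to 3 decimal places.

Fβ = (1+β²)·TP / ((1+β²)·TP + β²·FN + FP), with β²=1/4
= 1.25·86 / (1.25·86 + 0.25·6 + 105) = 0.502

0.502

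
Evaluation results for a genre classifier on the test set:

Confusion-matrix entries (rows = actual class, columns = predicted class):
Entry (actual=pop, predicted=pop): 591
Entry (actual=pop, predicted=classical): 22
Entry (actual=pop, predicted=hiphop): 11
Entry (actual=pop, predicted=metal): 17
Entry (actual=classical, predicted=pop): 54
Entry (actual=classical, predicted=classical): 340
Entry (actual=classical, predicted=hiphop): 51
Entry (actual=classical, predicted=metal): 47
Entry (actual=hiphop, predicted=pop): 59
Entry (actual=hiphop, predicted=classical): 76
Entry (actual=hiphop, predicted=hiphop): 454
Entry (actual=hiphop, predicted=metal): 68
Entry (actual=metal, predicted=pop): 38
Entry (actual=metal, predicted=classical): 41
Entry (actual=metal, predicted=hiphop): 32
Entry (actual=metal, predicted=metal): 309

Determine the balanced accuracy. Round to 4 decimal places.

Balanced accuracy = mean of per-class recall.
  pop: recall = 591/641 = 0.92200
  classical: recall = 340/492 = 0.69106
  hiphop: recall = 454/657 = 0.69102
  metal: recall = 309/420 = 0.73571
Mean = (0.92200 + 0.69106 + 0.69102 + 0.73571) / 4 = 0.7599

0.7599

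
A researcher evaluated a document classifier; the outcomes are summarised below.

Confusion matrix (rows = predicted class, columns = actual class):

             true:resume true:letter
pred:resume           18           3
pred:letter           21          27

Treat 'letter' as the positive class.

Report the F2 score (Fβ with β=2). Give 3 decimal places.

Fβ = (1+β²)·TP / ((1+β²)·TP + β²·FN + FP), with β²=4
= 5·27 / (5·27 + 4·3 + 21) = 0.804

0.804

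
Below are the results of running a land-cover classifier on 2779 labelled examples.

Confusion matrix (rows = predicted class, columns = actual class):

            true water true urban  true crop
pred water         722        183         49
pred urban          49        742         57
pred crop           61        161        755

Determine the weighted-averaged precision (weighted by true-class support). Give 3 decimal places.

0.808

Per-class precision (TP/(TP+FP)):
  water: TP=722, FP=183+49=232 → 722/954 = 0.7568
  urban: TP=742, FP=49+57=106 → 742/848 = 0.8750
  crop: TP=755, FP=61+161=222 → 755/977 = 0.7728
Weighted-precision = Σ (supportᵢ/N)·precisionᵢ with N=2779: (832/2779)·0.7568 + (1086/2779)·0.8750 + (861/2779)·0.7728 = 0.808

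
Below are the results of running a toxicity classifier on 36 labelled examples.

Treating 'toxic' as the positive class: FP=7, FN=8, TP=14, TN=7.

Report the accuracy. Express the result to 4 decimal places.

Accuracy = (TP+TN)/N = (14+7)/36 = 0.5833

0.5833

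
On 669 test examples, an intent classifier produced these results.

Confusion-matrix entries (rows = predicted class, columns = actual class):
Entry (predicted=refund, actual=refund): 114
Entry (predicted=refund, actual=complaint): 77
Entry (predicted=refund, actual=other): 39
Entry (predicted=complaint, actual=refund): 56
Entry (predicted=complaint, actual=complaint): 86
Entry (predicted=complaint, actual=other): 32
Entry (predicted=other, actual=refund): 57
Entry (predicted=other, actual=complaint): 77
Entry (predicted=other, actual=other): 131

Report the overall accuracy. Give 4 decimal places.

Accuracy = trace / total = (114+86+131=331) / 669 = 331/669 = 0.4948

0.4948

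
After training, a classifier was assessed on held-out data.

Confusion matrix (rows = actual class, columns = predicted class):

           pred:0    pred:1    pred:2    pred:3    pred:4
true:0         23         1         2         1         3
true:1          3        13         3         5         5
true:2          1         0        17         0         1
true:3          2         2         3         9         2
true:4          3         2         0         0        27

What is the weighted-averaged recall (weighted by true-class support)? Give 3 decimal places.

Per-class recall (TP/(TP+FN)):
  0: TP=23, FN=1+2+1+3=7 → 23/30 = 0.7667
  1: TP=13, FN=3+3+5+5=16 → 13/29 = 0.4483
  2: TP=17, FN=1+0+0+1=2 → 17/19 = 0.8947
  3: TP=9, FN=2+2+3+2=9 → 9/18 = 0.5000
  4: TP=27, FN=3+2+0+0=5 → 27/32 = 0.8438
Weighted-recall = Σ (supportᵢ/N)·recallᵢ with N=128: (30/128)·0.7667 + (29/128)·0.4483 + (19/128)·0.8947 + (18/128)·0.5000 + (32/128)·0.8438 = 0.695

0.695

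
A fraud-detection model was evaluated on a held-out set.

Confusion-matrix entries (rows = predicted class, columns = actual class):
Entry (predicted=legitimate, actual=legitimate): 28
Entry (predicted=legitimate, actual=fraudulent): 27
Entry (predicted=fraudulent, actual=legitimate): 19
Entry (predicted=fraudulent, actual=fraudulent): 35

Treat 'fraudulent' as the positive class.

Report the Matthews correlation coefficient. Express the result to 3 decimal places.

0.159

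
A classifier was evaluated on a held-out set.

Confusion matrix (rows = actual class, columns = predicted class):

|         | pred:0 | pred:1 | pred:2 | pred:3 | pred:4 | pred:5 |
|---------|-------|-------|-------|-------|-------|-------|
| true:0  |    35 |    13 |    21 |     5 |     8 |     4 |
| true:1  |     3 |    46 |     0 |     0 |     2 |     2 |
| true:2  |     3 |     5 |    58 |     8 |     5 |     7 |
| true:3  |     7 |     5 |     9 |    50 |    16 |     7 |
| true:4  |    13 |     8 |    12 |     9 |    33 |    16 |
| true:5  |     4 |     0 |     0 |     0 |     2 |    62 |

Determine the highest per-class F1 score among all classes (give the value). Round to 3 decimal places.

0.747

Per-class F1 score (2·TP/(2·TP+FP+FN)):
  0: TP=35, FP=3+3+7+13+4=30, FN=13+21+5+8+4=51 → 70/151 = 0.4636
  1: TP=46, FP=13+5+5+8+0=31, FN=3+0+0+2+2=7 → 92/130 = 0.7077
  2: TP=58, FP=21+0+9+12+0=42, FN=3+5+8+5+7=28 → 116/186 = 0.6237
  3: TP=50, FP=5+0+8+9+0=22, FN=7+5+9+16+7=44 → 100/166 = 0.6024
  4: TP=33, FP=8+2+5+16+2=33, FN=13+8+12+9+16=58 → 66/157 = 0.4204
  5: TP=62, FP=4+2+7+7+16=36, FN=4+0+0+0+2=6 → 124/166 = 0.7470
Highest is class '5' with F1 score = 0.747.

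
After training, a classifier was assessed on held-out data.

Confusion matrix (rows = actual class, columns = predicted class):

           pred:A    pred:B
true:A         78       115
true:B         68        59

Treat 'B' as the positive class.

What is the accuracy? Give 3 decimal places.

Accuracy = (TP+TN)/N = (59+78)/320 = 0.428

0.428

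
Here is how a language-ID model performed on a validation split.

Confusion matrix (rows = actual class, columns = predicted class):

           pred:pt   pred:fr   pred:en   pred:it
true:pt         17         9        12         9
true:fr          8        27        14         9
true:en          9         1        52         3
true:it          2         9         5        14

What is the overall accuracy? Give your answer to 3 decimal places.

0.550

Accuracy = trace / total = (17+27+52+14=110) / 200 = 110/200 = 0.550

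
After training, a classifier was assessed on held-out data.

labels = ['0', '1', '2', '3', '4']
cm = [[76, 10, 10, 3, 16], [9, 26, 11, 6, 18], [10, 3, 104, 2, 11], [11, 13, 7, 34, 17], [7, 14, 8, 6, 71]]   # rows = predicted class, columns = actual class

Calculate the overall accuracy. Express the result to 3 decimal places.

0.618

Accuracy = trace / total = (76+26+104+34+71=311) / 503 = 311/503 = 0.618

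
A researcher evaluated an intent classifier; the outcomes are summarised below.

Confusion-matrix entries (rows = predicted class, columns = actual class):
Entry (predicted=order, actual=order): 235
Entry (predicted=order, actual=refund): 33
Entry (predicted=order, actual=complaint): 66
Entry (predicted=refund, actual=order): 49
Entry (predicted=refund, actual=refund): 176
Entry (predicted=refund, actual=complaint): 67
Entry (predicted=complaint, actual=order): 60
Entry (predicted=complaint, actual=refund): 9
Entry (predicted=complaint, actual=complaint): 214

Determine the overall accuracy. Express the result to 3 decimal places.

0.688

Accuracy = trace / total = (235+176+214=625) / 909 = 625/909 = 0.688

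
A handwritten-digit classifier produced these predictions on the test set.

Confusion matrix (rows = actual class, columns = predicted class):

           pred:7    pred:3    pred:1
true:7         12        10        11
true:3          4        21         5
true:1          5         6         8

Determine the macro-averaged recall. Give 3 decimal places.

Per-class recall (TP/(TP+FN)):
  7: TP=12, FN=10+11=21 → 12/33 = 0.3636
  3: TP=21, FN=4+5=9 → 21/30 = 0.7000
  1: TP=8, FN=5+6=11 → 8/19 = 0.4211
Macro-recall = mean = (0.3636 + 0.7000 + 0.4211) / 3 = 0.495

0.495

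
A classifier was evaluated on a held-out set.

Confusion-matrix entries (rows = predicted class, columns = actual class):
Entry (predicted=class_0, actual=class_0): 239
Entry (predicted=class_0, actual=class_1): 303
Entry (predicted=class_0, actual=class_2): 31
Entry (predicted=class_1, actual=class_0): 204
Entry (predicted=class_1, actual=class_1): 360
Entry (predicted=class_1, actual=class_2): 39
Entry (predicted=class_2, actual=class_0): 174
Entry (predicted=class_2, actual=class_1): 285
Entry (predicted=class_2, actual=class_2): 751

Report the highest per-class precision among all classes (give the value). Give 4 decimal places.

Per-class precision (TP/(TP+FP)):
  class_0: TP=239, FP=303+31=334 → 239/573 = 0.41710
  class_1: TP=360, FP=204+39=243 → 360/603 = 0.59701
  class_2: TP=751, FP=174+285=459 → 751/1210 = 0.62066
Highest is class 'class_2' with precision = 0.6207.

0.6207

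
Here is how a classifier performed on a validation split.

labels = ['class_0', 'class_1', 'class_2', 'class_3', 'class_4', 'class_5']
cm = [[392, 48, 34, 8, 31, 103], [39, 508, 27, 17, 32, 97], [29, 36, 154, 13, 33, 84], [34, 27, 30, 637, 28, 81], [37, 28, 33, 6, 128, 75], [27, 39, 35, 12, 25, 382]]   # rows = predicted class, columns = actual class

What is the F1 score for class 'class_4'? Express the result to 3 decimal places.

0.438

F1 score = 2·TP/(2·TP+FP+FN).
class_4: TP=128, FP=37+28+33+6+75=179, FN=31+32+33+28+25=149 → 256/584 = 0.4384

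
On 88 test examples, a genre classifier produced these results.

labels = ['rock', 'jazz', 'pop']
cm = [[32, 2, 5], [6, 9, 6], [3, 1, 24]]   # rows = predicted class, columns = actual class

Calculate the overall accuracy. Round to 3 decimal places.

0.739

Accuracy = trace / total = (32+9+24=65) / 88 = 65/88 = 0.739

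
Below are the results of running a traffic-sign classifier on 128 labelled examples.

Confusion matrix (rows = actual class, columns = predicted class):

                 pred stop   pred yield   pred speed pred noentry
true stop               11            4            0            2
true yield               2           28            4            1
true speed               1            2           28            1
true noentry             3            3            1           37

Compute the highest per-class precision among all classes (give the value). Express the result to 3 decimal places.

0.902

Per-class precision (TP/(TP+FP)):
  stop: TP=11, FP=2+1+3=6 → 11/17 = 0.6471
  yield: TP=28, FP=4+2+3=9 → 28/37 = 0.7568
  speed: TP=28, FP=0+4+1=5 → 28/33 = 0.8485
  noentry: TP=37, FP=2+1+1=4 → 37/41 = 0.9024
Highest is class 'noentry' with precision = 0.902.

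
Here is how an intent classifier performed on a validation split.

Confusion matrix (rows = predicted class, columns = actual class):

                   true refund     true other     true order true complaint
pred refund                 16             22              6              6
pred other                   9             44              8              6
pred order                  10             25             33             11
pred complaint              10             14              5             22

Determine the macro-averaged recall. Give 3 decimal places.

0.475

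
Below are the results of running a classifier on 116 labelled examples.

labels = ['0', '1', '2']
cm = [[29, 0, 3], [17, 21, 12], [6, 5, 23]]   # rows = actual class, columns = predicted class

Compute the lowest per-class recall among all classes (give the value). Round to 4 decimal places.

Per-class recall (TP/(TP+FN)):
  0: TP=29, FN=0+3=3 → 29/32 = 0.90625
  1: TP=21, FN=17+12=29 → 21/50 = 0.42000
  2: TP=23, FN=6+5=11 → 23/34 = 0.67647
Lowest is class '1' with recall = 0.4200.

0.4200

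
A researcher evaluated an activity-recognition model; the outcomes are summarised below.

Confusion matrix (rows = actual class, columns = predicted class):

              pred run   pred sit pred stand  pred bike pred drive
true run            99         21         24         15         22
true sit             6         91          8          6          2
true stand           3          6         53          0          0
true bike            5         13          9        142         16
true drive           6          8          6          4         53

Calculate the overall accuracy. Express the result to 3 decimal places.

Accuracy = trace / total = (99+91+53+142+53=438) / 618 = 438/618 = 0.709

0.709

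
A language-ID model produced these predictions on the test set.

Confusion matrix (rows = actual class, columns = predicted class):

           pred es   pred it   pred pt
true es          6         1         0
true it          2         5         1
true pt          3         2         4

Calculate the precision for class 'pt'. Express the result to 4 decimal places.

0.8000

precision = TP/(TP+FP).
pt: TP=4, FP=0+1=1 → 4/5 = 0.80000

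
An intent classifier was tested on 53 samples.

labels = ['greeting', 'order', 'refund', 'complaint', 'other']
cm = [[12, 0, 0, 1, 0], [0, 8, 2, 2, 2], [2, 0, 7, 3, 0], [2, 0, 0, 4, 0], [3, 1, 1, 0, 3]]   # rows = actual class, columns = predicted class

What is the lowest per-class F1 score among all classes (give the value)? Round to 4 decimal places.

0.4615

Per-class F1 score (2·TP/(2·TP+FP+FN)):
  greeting: TP=12, FP=0+2+2+3=7, FN=0+0+1+0=1 → 24/32 = 0.75000
  order: TP=8, FP=0+0+0+1=1, FN=0+2+2+2=6 → 16/23 = 0.69565
  refund: TP=7, FP=0+2+0+1=3, FN=2+0+3+0=5 → 14/22 = 0.63636
  complaint: TP=4, FP=1+2+3+0=6, FN=2+0+0+0=2 → 8/16 = 0.50000
  other: TP=3, FP=0+2+0+0=2, FN=3+1+1+0=5 → 6/13 = 0.46154
Lowest is class 'other' with F1 score = 0.4615.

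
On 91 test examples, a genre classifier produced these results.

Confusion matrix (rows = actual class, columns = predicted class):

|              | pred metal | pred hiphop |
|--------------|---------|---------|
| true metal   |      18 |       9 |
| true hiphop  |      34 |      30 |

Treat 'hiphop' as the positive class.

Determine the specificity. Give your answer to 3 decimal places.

0.667

Specificity = TN/(TN+FP) = 18/(18+9) = 0.667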